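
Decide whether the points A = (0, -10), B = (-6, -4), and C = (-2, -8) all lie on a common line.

Yes

AB = (-6, 6), AC = (-2, 2).
Checking proportionality: AC = 1/3·AB, so the vectors are parallel and the points are collinear.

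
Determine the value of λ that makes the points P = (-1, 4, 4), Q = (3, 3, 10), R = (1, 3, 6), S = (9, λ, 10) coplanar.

Coplanarity ⇔ det[PQ; PR; PS] = 0.
Expanding, this is linear in λ: (4)λ + (12) = 0.
So λ = -3.

-3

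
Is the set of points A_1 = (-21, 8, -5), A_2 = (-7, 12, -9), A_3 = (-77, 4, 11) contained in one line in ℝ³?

No

A_1A_2 = (14, 4, -4), A_1A_3 = (-56, -4, 16).
Comparing components 2 and 3: (4)(16) − (-4)(-4) = 48 ≠ 0, so A_1A_2 and A_1A_3 are not parallel and the points are not collinear.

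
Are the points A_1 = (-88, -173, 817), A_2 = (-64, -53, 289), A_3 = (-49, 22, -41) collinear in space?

Yes

A_1A_2 = (24, 120, -528), A_1A_3 = (39, 195, -858).
A_1A_2 × A_1A_3 = (0, 0, 0).
The cross product vanishes, so the three points are collinear.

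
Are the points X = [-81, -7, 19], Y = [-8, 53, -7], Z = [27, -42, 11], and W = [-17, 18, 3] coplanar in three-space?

The four points are coplanar iff the 3×3 determinant with rows XY, XZ, XW is zero.
Rows: (73, 60, -26), (108, -35, -8), (64, 25, -16).
Expanding along the first row: (73)(760) − (60)(-1216) + (-26)(4940) = 0.
Zero determinant ⇒ coplanar.

Yes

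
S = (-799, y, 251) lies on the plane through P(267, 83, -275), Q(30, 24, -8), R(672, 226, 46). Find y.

-219

Coplanarity requires PQ · (PR × PS) = 0.
PQ = (-237, -59, 267), PR = (405, 143, 321); the triple product is linear in y with coefficient 184212 and constant term 40342428.
Setting it to zero: y = -219.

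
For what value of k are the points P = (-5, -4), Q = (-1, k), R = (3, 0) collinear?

-2

The three points are collinear iff det[PQ; PR] = 0.
This determinant is linear in k: (-8)k + (-16) = 0, so k = -2.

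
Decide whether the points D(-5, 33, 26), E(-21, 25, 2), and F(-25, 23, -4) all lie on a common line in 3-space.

Yes

DE = (-16, -8, -24), DF = (-20, -10, -30).
Each component of DF is 5/4 times the corresponding component of DE, so DF = 5/4·DE and the points are collinear.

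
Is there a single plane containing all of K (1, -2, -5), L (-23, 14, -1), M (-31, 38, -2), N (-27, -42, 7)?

Yes

With K as base: KL = (-24, 16, 4), KM = (-32, 40, 3), KN = (-28, -40, 12).
KM × KN = (600, 300, 2400).
KL · (KM × KN) = 0.
The scalar triple product vanishes, so the four points are coplanar.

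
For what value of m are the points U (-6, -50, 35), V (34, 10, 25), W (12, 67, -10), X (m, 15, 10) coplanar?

4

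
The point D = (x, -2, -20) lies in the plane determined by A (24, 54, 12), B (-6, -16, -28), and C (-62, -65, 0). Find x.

Coplanarity requires AB · (AC × AD) = 0.
AB = (-30, -70, -40), AC = (-86, -119, -12); the triple product is linear in x with coefficient -3920 and constant term 0.
Setting it to zero: x = 0.

0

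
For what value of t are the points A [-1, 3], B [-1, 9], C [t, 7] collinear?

-1

The three points are collinear iff det[AB; AC] = 0.
This determinant is linear in t: (-6)t + (-6) = 0, so t = -1.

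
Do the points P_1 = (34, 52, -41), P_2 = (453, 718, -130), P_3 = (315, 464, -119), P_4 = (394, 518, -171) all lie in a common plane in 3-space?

The four points are coplanar iff the 3×3 determinant with rows P_1P_2, P_1P_3, P_1P_4 is zero.
Rows: (419, 666, -89), (281, 412, -78), (360, 466, -130).
Expanding along the first row: (419)(-17212) − (666)(-8450) + (-89)(-17374) = -37842.
Nonzero ⇒ not coplanar.

No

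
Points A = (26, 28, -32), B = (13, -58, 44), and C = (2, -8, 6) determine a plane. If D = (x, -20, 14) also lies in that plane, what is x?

8

A normal to the plane is n = AB × AC = (-532, -1330, -1596).
D lies in the plane iff n · AD = 0.
This gives (-532)x + (4256) = 0, so x = 8.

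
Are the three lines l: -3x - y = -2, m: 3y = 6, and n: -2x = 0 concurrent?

Yes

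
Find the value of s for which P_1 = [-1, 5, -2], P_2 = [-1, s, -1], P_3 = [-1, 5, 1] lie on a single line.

Collinearity requires P_1P_2 × P_1P_3 = 0; each component is linear in s.
The x-component gives (3)s + (-15) = 0, so s = 5.
The remaining components then also vanish.

5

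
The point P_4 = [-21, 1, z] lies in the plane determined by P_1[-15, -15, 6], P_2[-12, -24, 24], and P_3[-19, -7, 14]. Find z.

The plane through P_1, P_2, P_3 has equation −216x − 96y − 12z = 4608.
Substituting P_4: (-12)z + (4440) = 4608, so z = -14.

-14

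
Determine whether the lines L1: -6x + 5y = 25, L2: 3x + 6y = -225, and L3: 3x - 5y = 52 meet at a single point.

No

Lines aᵢx + bᵢy = cᵢ with pairwise distinct directions are concurrent exactly when det[aᵢ bᵢ cᵢ] = 0.
Here the determinant is -102.
Nonzero, so no common point exists.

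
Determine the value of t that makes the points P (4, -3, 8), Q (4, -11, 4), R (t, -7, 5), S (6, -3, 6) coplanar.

Normal to plane PQS: n = (16, -8, 16); plane equation n·X = 216.
Requiring n·R = 216: (16)t + (136) = 216.
So t = 5.

5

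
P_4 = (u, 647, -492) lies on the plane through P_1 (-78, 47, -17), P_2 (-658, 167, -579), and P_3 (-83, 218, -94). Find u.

-328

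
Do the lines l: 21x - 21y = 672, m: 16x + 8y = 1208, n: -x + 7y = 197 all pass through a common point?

Intersecting l and m: solving the 2×2 system gives (x, y) = (61, 29).
Substitute into n: (-1)(61) + (7)(29) = 142.
But n requires 197 ≠ 142, so the three lines have no common point.

No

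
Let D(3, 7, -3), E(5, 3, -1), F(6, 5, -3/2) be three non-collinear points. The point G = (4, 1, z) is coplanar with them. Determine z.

A normal to the plane is n = DE × DF = (-2, 3, 8).
G lies in the plane iff n · DG = 0.
This gives (8)z + (4) = 0, so z = -1/2.

-1/2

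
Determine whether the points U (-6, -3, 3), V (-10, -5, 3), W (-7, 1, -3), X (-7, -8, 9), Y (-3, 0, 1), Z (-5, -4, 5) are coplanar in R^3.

Yes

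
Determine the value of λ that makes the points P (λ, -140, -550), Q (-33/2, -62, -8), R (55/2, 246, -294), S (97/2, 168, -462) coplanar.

The points are coplanar iff PQ · (PR × PS) = 0.
Expanding, this is linear in λ: (74052)λ + (-4035834) = 0.
So λ = 109/2.

109/2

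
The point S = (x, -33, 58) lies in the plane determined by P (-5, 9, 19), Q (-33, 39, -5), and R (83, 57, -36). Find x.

Coplanarity requires PQ · (PR × PS) = 0.
PQ = (-28, 30, -24), PR = (88, 48, -55); the triple product is linear in x with coefficient -498 and constant term -4482.
Setting it to zero: x = -9.

-9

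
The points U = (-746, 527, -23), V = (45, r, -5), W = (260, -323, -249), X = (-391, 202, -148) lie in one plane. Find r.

-33

Coplanarity ⇔ det[UV; UW; UX] = 0.
Expanding, this is linear in r: (45520)r + (1502160) = 0.
So r = -33.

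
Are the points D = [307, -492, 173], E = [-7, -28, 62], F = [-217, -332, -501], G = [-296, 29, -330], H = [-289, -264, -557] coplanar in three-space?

No

The plane through D, E, F has normal n = DE × DF = (-294976, -153472, 192896) and equation n·P = 18321600.
Checking the remaining points: n·G = 19206528, n·H = 18321600.
Since n·G = 19206528 ≠ 18321600, G is off the plane and the points are not all coplanar.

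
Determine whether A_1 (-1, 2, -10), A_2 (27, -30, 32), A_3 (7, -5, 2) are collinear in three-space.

No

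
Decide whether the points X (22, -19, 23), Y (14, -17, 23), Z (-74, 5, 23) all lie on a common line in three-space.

XY = (-8, 2, 0), XZ = (-96, 24, 0).
XY × XZ = (0, 0, 0).
The cross product vanishes, so the three points are collinear.

Yes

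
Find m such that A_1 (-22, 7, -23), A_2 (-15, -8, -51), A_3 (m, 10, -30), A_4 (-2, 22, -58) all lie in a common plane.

Normal to plane A_1A_2A_4: n = (945, -315, 405); plane equation n·P = -32310.
Requiring n·A_3 = -32310: (945)m + (-15300) = -32310.
So m = -18.

-18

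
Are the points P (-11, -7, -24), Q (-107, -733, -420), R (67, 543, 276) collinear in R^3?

PQ = (-96, -726, -396), PR = (78, 550, 300).
Comparing components 3 and 1: (-396)(78) − (-96)(300) = -2088 ≠ 0, so PQ and PR are not parallel and the points are not collinear.

No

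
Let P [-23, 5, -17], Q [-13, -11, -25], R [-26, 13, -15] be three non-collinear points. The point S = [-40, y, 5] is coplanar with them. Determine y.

Coplanarity requires PQ · (PR × PS) = 0.
PQ = (10, -16, -8), PR = (-3, 8, 2); the triple product is linear in y with coefficient 4 and constant term 140.
Setting it to zero: y = -35.

-35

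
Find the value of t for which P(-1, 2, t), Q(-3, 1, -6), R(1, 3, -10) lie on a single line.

Collinearity requires PQ × PR = 0; each component is linear in t.
The x-component gives (2)t + (16) = 0, so t = -8.
The remaining components then also vanish.

-8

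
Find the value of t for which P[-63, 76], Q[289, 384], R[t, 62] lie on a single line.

Collinearity: (R − P) must be parallel to (Q − P) = (352, 308).
Cross-multiplying the components: (t − (-63))·(308) = (-14)·(352).
Solving gives t = -79.

-79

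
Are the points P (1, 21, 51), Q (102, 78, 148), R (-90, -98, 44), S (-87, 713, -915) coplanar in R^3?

Yes

With P as base: PQ = (101, 57, 97), PR = (-91, -119, -7), PS = (-88, 692, -966).
PR × PS = (119798, -87290, -73444).
PQ · (PR × PS) = 0.
The scalar triple product vanishes, so the four points are coplanar.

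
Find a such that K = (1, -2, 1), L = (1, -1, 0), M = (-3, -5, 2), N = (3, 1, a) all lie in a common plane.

Normal to plane KLM: n = (-2, 4, 4); plane equation n·P = -6.
Requiring n·N = -6: (4)a + (-2) = -6.
So a = -1.

-1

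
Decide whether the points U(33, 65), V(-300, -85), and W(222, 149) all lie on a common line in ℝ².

No

UV = (-333, -150), UW = (189, 84).
If collinear, UW would be a scalar multiple of UV. But (-333)·(84) ≠ (-150)·(189) (difference 378), so they are not parallel; the points are not collinear.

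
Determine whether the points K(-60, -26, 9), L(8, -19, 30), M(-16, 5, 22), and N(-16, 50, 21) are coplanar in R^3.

The four points are coplanar iff the 3×3 determinant with rows KL, KM, KN is zero.
Rows: (68, 7, 21), (44, 31, 13), (44, 76, 12).
Expanding along the first row: (68)(-616) − (7)(-44) + (21)(1980) = 0.
Zero determinant ⇒ coplanar.

Yes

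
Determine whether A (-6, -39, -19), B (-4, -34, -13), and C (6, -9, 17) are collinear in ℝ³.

AB = (2, 5, 6), AC = (12, 30, 36).
Each component of AC is 6 times the corresponding component of AB, so AC = 6·AB and the points are collinear.

Yes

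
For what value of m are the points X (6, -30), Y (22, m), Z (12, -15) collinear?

10

Collinearity: (Y − X) must be parallel to (Z − X) = (6, 15).
Cross-multiplying the components: (m − (-30))·(6) = (16)·(15).
Solving gives m = 10.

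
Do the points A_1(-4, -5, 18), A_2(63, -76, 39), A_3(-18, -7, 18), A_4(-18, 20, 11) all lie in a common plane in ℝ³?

With A_1 as base: A_1A_2 = (67, -71, 21), A_1A_3 = (-14, -2, 0), A_1A_4 = (-14, 25, -7).
A_1A_3 × A_1A_4 = (14, -98, -378).
A_1A_2 · (A_1A_3 × A_1A_4) = -42.
Since -42 ≠ 0, the four points are not coplanar.

No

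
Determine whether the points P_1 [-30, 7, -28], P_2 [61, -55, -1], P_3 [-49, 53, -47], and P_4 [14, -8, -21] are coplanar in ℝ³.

Yes

The four points are coplanar iff the 3×3 determinant with rows P_1P_2, P_1P_3, P_1P_4 is zero.
Rows: (91, -62, 27), (-19, 46, -19), (44, -15, 7).
Expanding along the first row: (91)(37) − (-62)(703) + (27)(-1739) = 0.
Zero determinant ⇒ coplanar.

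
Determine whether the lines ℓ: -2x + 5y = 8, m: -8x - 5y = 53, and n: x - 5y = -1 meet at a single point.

The three lines meet at one point iff the augmented coefficient matrix [aᵢ bᵢ cᵢ] has rank < 3, i.e. its determinant vanishes.
Here the determinant is 45.
Nonzero, so no common point exists.

No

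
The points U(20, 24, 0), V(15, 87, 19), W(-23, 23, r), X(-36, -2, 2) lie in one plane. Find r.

The points are coplanar iff UV · (UW × UX) = 0.
Expanding, this is linear in r: (-3658)r + (25606) = 0.
So r = 7.

7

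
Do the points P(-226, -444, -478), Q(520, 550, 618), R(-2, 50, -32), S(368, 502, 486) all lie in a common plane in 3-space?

The four points are coplanar iff the 3×3 determinant with rows PQ, PR, PS is zero.
Rows: (746, 994, 1096), (224, 494, 446), (594, 946, 964).
Expanding along the first row: (746)(54300) − (994)(-48988) + (1096)(-81532) = -157200.
Nonzero ⇒ not coplanar.

No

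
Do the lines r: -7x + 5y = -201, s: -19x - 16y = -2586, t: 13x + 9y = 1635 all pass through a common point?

Yes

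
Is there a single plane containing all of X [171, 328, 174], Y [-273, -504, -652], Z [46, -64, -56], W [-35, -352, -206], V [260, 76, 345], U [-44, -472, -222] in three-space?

No

The plane through X, Y, Z has normal n = XY × XZ = (-132432, 1130, 70048) and equation n·P = -10086880.
Checking the remaining points: n·W = -10192528, n·V = -10179880, n·U = -10257008.
Since n·W = -10192528 ≠ -10086880, W is off the plane and the points are not all coplanar.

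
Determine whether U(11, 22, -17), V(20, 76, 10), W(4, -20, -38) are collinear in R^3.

UV = (9, 54, 27), UW = (-7, -42, -21).
UV × UW = (0, 0, 0).
The cross product vanishes, so the three points are collinear.

Yes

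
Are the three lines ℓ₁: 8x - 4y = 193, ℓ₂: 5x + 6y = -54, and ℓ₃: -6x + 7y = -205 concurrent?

No

Lines aᵢx + bᵢy = cᵢ with pairwise distinct directions are concurrent exactly when det[aᵢ bᵢ cᵢ] = 0.
Here the determinant is 1491.
Nonzero, so no common point exists.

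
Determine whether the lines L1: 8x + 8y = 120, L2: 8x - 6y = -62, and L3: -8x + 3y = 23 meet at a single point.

Yes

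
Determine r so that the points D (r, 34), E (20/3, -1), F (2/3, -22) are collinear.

50/3

Collinearity: (D − E) must be parallel to (F − E) = (-6, -21).
Cross-multiplying the components: (r − 20/3)·(-21) = (35)·(-6).
Solving gives r = 50/3.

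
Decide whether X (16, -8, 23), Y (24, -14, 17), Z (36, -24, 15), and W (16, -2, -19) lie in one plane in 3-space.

Yes

The four points are coplanar iff the 3×3 determinant with rows XY, XZ, XW is zero.
Rows: (8, -6, -6), (20, -16, -8), (0, 6, -42).
Expanding along the first row: (8)(720) − (-6)(-840) + (-6)(120) = 0.
Zero determinant ⇒ coplanar.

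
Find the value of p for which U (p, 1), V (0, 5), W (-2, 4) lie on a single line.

The three points are collinear iff det[UV; UW] = 0.
This determinant is linear in p: (1)p + (8) = 0, so p = -8.

-8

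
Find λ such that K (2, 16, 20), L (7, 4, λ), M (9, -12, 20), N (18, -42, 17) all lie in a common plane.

16

The points are coplanar iff KL · (KM × KN) = 0.
Expanding, this is linear in λ: (42)λ + (-672) = 0.
So λ = 16.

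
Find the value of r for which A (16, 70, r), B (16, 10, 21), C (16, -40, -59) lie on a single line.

Direction BC = (0, -50, -80). From the y-coordinate of A, the parameter along the line is τ = (70 − 10)/(-50) = -6/5.
Then r = 21 + (-6/5)·(-80) = 117.

117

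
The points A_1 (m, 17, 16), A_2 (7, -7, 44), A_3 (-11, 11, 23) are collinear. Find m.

-17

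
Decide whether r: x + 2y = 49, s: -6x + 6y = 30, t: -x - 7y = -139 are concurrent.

Yes

The three lines meet at one point iff the augmented coefficient matrix [aᵢ bᵢ cᵢ] has rank < 3, i.e. its determinant vanishes.
Here the determinant is 0.
It vanishes, so the lines are concurrent at (13, 18).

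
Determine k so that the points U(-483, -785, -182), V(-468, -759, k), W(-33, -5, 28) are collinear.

-175

Collinearity requires UV × UW = 0; each component is linear in k.
The x-component gives (-780)k + (-136500) = 0, so k = -175.
The remaining components then also vanish.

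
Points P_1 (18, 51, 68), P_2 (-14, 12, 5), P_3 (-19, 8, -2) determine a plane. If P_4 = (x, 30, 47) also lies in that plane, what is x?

42

A normal to the plane is n = P_1P_2 × P_1P_3 = (21, 91, -67).
P_4 lies in the plane iff n · P_1P_4 = 0.
This gives (21)x + (-882) = 0, so x = 42.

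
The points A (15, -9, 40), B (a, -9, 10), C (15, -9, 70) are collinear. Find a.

Direction AC = (0, 0, 30). From the z-coordinate of B, the parameter along the line is τ = (10 − 40)/30 = -1.
Then a = 15 + (-1)·(0) = 15.

15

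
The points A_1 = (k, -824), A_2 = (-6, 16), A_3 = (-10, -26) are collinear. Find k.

-86

The three points are collinear iff det[A_1A_2; A_1A_3] = 0.
This determinant is linear in k: (42)k + (3612) = 0, so k = -86.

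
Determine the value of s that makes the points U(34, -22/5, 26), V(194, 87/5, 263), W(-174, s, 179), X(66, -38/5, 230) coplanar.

-55

The points are coplanar iff UV · (UW × UX) = 0.
Expanding, this is linear in s: (25056)s + (1378080) = 0.
So s = -55.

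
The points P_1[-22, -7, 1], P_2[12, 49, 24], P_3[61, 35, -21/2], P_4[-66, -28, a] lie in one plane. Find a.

8

Coplanarity ⇔ det[P_1P_2; P_1P_3; P_1P_4] = 0.
Expanding, this is linear in a: (-3220)a + (25760) = 0.
So a = 8.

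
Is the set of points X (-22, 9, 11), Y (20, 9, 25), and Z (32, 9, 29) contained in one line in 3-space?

XY = (42, 0, 14), XZ = (54, 0, 18).
Each component of XZ is 9/7 times the corresponding component of XY, so XZ = 9/7·XY and the points are collinear.

Yes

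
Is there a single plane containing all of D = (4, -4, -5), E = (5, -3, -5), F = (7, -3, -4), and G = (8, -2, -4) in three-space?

Yes

With D as base: DE = (1, 1, 0), DF = (3, 1, 1), DG = (4, 2, 1).
DF × DG = (-1, 1, 2).
DE · (DF × DG) = 0.
The scalar triple product vanishes, so the four points are coplanar.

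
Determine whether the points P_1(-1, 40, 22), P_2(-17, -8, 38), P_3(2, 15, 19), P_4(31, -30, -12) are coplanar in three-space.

No

A normal to the plane through P_1, P_2, P_3 is n = P_1P_2 × P_1P_3 = (544, 0, 544).
The plane has equation n·P = 11424. For P_4: n·P_4 = 10336.
10336 ≠ 11424, so P_4 is off the plane.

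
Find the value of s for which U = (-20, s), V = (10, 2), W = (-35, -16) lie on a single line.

-10

The three points are collinear iff det[UV; UW] = 0.
This determinant is linear in s: (-45)s + (-450) = 0, so s = -10.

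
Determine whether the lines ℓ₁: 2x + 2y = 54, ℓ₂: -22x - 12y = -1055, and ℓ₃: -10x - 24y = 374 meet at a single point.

No

Intersecting ℓ₁ and ℓ₂: solving the 2×2 system gives (x, y) = (731/10, -461/10).
Substitute into ℓ₃: (-10)(731/10) + (-24)(-461/10) = 1877/5.
But ℓ₃ requires 374 ≠ 1877/5, so the three lines have no common point.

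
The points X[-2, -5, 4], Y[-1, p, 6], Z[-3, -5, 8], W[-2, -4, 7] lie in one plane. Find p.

The points are coplanar iff XY · (XZ × XW) = 0.
Expanding, this is linear in p: (3)p + (9) = 0.
So p = -3.

-3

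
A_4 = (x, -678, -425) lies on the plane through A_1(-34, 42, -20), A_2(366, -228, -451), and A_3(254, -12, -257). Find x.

6

Coplanarity requires A_1A_2 · (A_1A_3 × A_1A_4) = 0.
A_1A_2 = (400, -270, -431), A_1A_3 = (288, -54, -237); the triple product is linear in x with coefficient 40716 and constant term -244296.
Setting it to zero: x = 6.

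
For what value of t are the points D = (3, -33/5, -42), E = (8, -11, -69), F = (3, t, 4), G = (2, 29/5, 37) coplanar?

3/5

Coplanarity ⇔ det[DE; DF; DG] = 0.
Expanding, this is linear in t: (368)t + (-1104/5) = 0.
So t = 3/5.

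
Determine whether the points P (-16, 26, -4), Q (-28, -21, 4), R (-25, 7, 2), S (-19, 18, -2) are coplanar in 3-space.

Yes

A normal to the plane through P, Q, R is n = PQ × PR = (-130, 0, -195).
The plane has equation n·X = 2860. For S: n·S = 2860.
Equal, so S lies in the plane and all four are coplanar.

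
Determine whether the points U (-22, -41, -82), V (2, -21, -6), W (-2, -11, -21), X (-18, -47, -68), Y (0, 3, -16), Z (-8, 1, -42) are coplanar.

The plane through U, V, W has normal n = UV × UW = (-1060, 56, 320) and equation n·P = -5216.
Checking the remaining points: n·X = -5312, n·Y = -4952, n·Z = -4904.
Since n·X = -5312 ≠ -5216, X is off the plane and the points are not all coplanar.

No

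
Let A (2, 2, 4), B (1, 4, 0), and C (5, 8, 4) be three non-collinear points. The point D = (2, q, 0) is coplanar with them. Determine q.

6

Coplanarity requires AB · (AC × AD) = 0.
AB = (-1, 2, -4), AC = (3, 6, 0); the triple product is linear in q with coefficient -12 and constant term 72.
Setting it to zero: q = 6.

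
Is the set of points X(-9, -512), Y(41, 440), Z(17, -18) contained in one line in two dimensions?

XY = (50, 952), XZ = (26, 494).
Twice the signed area of △XYZ is (50)(494) − (952)(26) = -52.
The area is nonzero, so the three points are not collinear.

No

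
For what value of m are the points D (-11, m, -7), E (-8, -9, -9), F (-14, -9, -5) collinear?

-9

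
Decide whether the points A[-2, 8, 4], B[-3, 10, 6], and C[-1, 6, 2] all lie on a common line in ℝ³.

AB = (-1, 2, 2), AC = (1, -2, -2).
AB × AC = (0, 0, 0).
The cross product vanishes, so the three points are collinear.

Yes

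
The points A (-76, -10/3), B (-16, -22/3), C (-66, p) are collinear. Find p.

-4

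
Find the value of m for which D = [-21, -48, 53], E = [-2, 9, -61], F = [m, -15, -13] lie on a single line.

-10

Direction DE = (19, 57, -114). From the y-coordinate of F, the parameter along the line is τ = (-15 − (-48))/57 = 11/19.
Then m = (-21) + 11/19·(19) = -10.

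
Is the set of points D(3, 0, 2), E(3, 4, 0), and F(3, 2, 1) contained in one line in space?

DE = (0, 4, -2), DF = (0, 2, -1).
DE × DF = (0, 0, 0).
The cross product vanishes, so the three points are collinear.

Yes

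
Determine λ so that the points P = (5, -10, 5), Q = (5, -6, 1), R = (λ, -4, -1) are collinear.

5

Collinearity requires PQ × PR = 0; each component is linear in λ.
The y-component gives (-4)λ + (20) = 0, so λ = 5.
The remaining components then also vanish.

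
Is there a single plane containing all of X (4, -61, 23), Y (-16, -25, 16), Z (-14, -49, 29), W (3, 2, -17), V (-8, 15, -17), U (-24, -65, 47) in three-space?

No

The plane through X, Y, Z has normal n = XY × XZ = (300, 246, 408) and equation n·P = -4422.
Checking the remaining points: n·W = -5544, n·V = -5646, n·U = -4014.
Since n·W = -5544 ≠ -4422, W is off the plane and the points are not all coplanar.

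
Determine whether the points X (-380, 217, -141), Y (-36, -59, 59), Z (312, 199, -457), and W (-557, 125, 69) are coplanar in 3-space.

A normal to the plane through X, Y, Z is n = XY × XZ = (90816, 247104, 184800).
The plane has equation n·P = -6945312. For W: n·W = -6945312.
Equal, so W lies in the plane and all four are coplanar.

Yes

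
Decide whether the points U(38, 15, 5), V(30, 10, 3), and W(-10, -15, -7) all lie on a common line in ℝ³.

Yes

UV = (-8, -5, -2), UW = (-48, -30, -12).
UV × UW = (0, 0, 0).
The cross product vanishes, so the three points are collinear.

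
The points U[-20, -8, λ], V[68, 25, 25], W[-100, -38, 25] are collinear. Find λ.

25

Collinearity requires UV × UW = 0; each component is linear in λ.
The x-component gives (-63)λ + (1575) = 0, so λ = 25.
The remaining components then also vanish.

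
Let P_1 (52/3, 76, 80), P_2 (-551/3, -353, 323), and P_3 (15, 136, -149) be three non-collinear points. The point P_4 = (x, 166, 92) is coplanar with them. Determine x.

Coplanarity requires P_1P_2 · (P_1P_3 × P_1P_4) = 0.
P_1P_2 = (-201, -429, 243), P_1P_3 = (-7/3, 60, -229); the triple product is linear in x with coefficient 83661 and constant term -5800496.
Setting it to zero: x = 208/3.

208/3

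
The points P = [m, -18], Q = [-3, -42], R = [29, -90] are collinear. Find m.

-19

The three points are collinear iff det[PQ; PR] = 0.
This determinant is linear in m: (48)m + (912) = 0, so m = -19.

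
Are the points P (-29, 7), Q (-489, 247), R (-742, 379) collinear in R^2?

Yes

PQ = (-460, 240), PR = (-713, 372).
Twice the signed area of △PQR is (-460)(372) − (240)(-713) = 0.
The triangle is degenerate (zero area), so the points are collinear.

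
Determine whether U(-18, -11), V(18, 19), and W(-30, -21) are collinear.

UV = (36, 30), UW = (-12, -10).
det[UV; UW] = (36)(-10) − (30)(-12) = 0.
The determinant is zero, so the points are collinear.

Yes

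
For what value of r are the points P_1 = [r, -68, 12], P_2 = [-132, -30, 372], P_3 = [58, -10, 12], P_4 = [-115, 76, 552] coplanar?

2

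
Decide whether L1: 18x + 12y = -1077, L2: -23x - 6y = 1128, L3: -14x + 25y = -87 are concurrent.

Intersecting L1 and L2: solving the 2×2 system gives (x, y) = (-1179/28, -1489/56).
Substitute into L3: (-14)(-1179/28) + (25)(-1489/56) = -4213/56.
But L3 requires -87 ≠ -4213/56, so the three lines have no common point.

No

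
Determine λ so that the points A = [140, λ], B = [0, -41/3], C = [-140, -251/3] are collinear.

169/3

Collinearity: (A − B) must be parallel to (C − B) = (-140, -70).
Cross-multiplying the components: (λ − (-41/3))·(-140) = (140)·(-70).
Solving gives λ = 169/3.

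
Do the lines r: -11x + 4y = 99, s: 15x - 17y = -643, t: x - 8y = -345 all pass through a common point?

Yes

Intersecting r and s: solving the 2×2 system gives (x, y) = (7, 44).
Substitute into t: (1)(7) + (-8)(44) = -345.
This equals -345, so (7, 44) lies on all three lines and they are concurrent.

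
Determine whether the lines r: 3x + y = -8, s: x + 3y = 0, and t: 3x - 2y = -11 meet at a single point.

Yes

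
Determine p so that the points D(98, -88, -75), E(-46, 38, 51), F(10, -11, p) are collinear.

2

Direction DE = (-144, 126, 126). From the x-coordinate of F, the parameter along the line is τ = (10 − 98)/(-144) = 11/18.
Then p = (-75) + 11/18·(126) = 2.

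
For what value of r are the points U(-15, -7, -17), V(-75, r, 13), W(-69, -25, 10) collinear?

Direction UW = (-54, -18, 27). From the x-coordinate of V, the parameter along the line is τ = (-75 − (-15))/(-54) = 10/9.
Then r = (-7) + 10/9·(-18) = -27.

-27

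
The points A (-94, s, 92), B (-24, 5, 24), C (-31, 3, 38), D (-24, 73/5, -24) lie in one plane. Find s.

The points are coplanar iff AB · (AC × AD) = 0.
Expanding, this is linear in s: (336)s + (1008/5) = 0.
So s = -3/5.

-3/5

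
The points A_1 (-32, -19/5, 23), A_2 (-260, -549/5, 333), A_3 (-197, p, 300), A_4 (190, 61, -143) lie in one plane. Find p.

Normal to plane A_1A_2A_4: n = (-2492, 30972, 43788/5); plane equation n·P = 817376/5.
Requiring n·A_3 = 817376/5: (30972)p + (3118204) = 817376/5.
So p = -477/5.

-477/5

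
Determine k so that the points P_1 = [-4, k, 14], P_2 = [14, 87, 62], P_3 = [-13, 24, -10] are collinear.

45

Direction P_2P_3 = (-27, -63, -72). From the x-coordinate of P_1, the parameter along the line is τ = (-4 − 14)/(-27) = 2/3.
Then k = 87 + 2/3·(-63) = 45.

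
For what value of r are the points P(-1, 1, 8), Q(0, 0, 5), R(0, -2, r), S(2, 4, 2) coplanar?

Normal to plane PQS: n = (15, -3, 6); plane equation n·X = 30.
Requiring n·R = 30: (6)r + (6) = 30.
So r = 4.

4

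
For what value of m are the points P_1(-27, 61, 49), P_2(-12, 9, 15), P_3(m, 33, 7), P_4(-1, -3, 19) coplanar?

-34

Coplanarity ⇔ det[P_1P_2; P_1P_3; P_1P_4] = 0.
Expanding, this is linear in m: (616)m + (20944) = 0.
So m = -34.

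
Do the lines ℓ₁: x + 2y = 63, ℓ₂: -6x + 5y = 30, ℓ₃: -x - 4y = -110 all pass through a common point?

Intersecting ℓ₁ and ℓ₂: solving the 2×2 system gives (x, y) = (15, 24).
Substitute into ℓ₃: (-1)(15) + (-4)(24) = -111.
But ℓ₃ requires -110 ≠ -111, so the three lines have no common point.

No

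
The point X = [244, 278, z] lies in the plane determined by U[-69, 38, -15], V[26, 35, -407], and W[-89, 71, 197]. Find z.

A normal to the plane is n = UV × UW = (12300, -12300, 3075).
X lies in the plane iff n · UX = 0.
This gives (3075)z + (944025) = 0, so z = -307.

-307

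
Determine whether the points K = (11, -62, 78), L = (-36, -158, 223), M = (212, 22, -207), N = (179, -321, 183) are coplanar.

The four points are coplanar iff the 3×3 determinant with rows KL, KM, KN is zero.
Rows: (-47, -96, 145), (201, 84, -285), (168, -259, 105).
Expanding along the first row: (-47)(-64995) − (-96)(68985) + (145)(-66171) = 82530.
Nonzero ⇒ not coplanar.

No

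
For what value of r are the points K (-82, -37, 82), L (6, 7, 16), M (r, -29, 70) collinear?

-66

Direction KL = (88, 44, -66). From the y-coordinate of M, the parameter along the line is τ = (-29 − (-37))/44 = 2/11.
Then r = (-82) + 2/11·(88) = -66.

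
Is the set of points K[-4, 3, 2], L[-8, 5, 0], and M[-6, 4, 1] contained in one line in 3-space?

KL = (-4, 2, -2), KM = (-2, 1, -1).
KL × KM = (0, 0, 0).
The cross product vanishes, so the three points are collinear.

Yes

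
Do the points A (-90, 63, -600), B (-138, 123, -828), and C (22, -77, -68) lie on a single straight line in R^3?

Yes

AB = (-48, 60, -228), AC = (112, -140, 532).
AB × AC = (0, 0, 0).
The cross product vanishes, so the three points are collinear.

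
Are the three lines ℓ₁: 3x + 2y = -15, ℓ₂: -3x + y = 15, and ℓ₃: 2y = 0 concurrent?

Yes

Intersecting ℓ₁ and ℓ₂: solving the 2×2 system gives (x, y) = (-5, 0).
Substitute into ℓ₃: (0)(-5) + (2)(0) = 0.
This equals 0, so (-5, 0) lies on all three lines and they are concurrent.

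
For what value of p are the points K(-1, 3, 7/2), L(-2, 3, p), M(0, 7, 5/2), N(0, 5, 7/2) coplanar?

Normal to plane KMN: n = (2, -1, -2); plane equation n·P = -12.
Requiring n·L = -12: (-2)p + (-7) = -12.
So p = 5/2.

5/2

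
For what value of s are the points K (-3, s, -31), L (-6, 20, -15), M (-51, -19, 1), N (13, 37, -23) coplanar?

29

Coplanarity ⇔ det[KL; KM; KN] = 0.
Expanding, this is linear in s: (56)s + (-1624) = 0.
So s = 29.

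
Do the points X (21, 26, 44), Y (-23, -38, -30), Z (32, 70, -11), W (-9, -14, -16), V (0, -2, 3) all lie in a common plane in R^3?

The plane through X, Y, Z has normal n = XY × XZ = (6776, -3234, -1232) and equation n·P = 4004.
Checking the remaining points: n·W = 4004, n·V = 2772.
Since n·V = 2772 ≠ 4004, V is off the plane and the points are not all coplanar.

No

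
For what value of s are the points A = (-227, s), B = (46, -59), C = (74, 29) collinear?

-917

The three points are collinear iff det[AB; AC] = 0.
This determinant is linear in s: (28)s + (25676) = 0, so s = -917.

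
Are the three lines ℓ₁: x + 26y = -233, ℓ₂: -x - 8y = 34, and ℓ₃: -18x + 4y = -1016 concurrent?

Lines aᵢx + bᵢy = cᵢ with pairwise distinct directions are concurrent exactly when det[aᵢ bᵢ cᵢ] = 0.
Here the determinant is 148.
Nonzero, so no common point exists.

No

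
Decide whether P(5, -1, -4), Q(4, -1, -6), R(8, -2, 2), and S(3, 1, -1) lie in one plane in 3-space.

No

With P as base: PQ = (-1, 0, -2), PR = (3, -1, 6), PS = (-2, 2, 3).
PR × PS = (-15, -21, 4).
PQ · (PR × PS) = 7.
Since 7 ≠ 0, the four points are not coplanar.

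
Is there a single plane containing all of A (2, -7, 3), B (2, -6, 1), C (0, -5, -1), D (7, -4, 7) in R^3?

A normal to the plane through A, B, C is n = AB × AC = (0, 4, 2).
The plane has equation n·P = -22. For D: n·D = -2.
-2 ≠ -22, so D is off the plane.

No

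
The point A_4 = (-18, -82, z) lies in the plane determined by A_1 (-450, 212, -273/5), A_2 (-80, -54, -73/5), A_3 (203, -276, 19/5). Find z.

The plane through A_1, A_2, A_3 has equation (19928/5)x + 4512y − 6862z = -2311554/5.
Substituting A_4: (-6862)z + (-2208624/5) = -2311554/5, so z = 3.

3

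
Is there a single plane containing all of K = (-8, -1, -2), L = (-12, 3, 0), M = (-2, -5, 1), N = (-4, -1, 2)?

A normal to the plane through K, L, M is n = KL × KM = (20, 24, -8).
The plane has equation n·P = -168. For N: n·N = -120.
-120 ≠ -168, so N is off the plane.

No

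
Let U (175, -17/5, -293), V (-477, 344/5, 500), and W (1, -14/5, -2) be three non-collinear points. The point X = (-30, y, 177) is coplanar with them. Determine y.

The plane through U, V, W has equation (102672/5)x + 51750y + (60858/5)z = -743544/5.
Substituting X: (51750)y + (7691706/5) = -743544/5, so y = -163/5.

-163/5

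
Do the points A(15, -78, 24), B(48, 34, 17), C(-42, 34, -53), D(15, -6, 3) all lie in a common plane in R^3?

The four points are coplanar iff the 3×3 determinant with rows AB, AC, AD is zero.
Rows: (33, 112, -7), (-57, 112, -77), (0, 72, -21).
Expanding along the first row: (33)(3192) − (112)(1197) + (-7)(-4104) = 0.
Zero determinant ⇒ coplanar.

Yes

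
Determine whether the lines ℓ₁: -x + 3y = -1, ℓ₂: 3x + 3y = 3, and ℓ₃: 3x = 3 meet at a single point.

Intersecting ℓ₁ and ℓ₂: solving the 2×2 system gives (x, y) = (1, 0).
Substitute into ℓ₃: (3)(1) + (0)(0) = 3.
This equals 3, so (1, 0) lies on all three lines and they are concurrent.

Yes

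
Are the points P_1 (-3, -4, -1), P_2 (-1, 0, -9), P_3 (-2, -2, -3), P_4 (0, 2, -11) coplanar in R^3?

Yes

A normal to the plane through P_1, P_2, P_3 is n = P_1P_2 × P_1P_3 = (8, -4, 0).
The plane has equation n·P = -8. For P_4: n·P_4 = -8.
Equal, so P_4 lies in the plane and all four are coplanar.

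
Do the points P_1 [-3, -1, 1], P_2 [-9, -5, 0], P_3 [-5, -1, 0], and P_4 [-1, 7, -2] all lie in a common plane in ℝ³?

Yes

A normal to the plane through P_1, P_2, P_3 is n = P_1P_2 × P_1P_3 = (4, -4, -8).
The plane has equation n·P = -16. For P_4: n·P_4 = -16.
Equal, so P_4 lies in the plane and all four are coplanar.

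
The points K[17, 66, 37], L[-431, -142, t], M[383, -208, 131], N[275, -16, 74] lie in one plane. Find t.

65

Normal to plane KMN: n = (-2430, 10710, 40680); plane equation n·P = 2170710.
Requiring n·L = 2170710: (40680)t + (-473490) = 2170710.
So t = 65.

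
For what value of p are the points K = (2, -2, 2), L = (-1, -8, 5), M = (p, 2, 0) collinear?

4

Collinearity requires KL × KM = 0; each component is linear in p.
The y-component gives (3)p + (-12) = 0, so p = 4.
The remaining components then also vanish.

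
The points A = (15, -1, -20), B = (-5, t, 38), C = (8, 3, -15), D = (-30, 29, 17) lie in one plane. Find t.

49

Coplanarity ⇔ det[AB; AC; AD] = 0.
Expanding, this is linear in t: (34)t + (-1666) = 0.
So t = 49.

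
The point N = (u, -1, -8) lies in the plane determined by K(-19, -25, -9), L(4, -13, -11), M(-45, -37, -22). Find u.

The plane through K, L, M has equation −180x + 351y + 36z = -5679.
Substituting N: (-180)u + (-639) = -5679, so u = 28.

28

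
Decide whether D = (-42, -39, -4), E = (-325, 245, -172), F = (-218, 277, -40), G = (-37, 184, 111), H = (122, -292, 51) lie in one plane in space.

No

The plane through D, E, F has normal n = DE × DF = (42864, 19380, -39444) and equation n·P = -2398332.
Checking the remaining points: n·G = -2398332, n·H = -2441196.
Since n·H = -2441196 ≠ -2398332, H is off the plane and the points are not all coplanar.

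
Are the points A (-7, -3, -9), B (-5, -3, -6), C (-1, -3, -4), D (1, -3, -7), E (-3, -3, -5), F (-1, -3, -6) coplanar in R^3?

Yes

The plane through A, B, C has normal n = AB × AC = (0, 8, 0) and equation n·P = -24.
Checking the remaining points: n·D = -24, n·E = -24, n·F = -24.
All equal -24, so all 6 points lie in one plane.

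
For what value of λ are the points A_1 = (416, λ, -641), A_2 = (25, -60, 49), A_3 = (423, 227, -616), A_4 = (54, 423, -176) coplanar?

318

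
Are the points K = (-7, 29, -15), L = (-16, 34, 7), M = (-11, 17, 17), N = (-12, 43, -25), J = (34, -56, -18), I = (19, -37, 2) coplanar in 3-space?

The plane through K, L, M has normal n = KL × KM = (424, 200, 128) and equation n·P = 912.
Checking the remaining points: n·N = 312, n·J = 912, n·I = 912.
Since n·N = 312 ≠ 912, N is off the plane and the points are not all coplanar.

No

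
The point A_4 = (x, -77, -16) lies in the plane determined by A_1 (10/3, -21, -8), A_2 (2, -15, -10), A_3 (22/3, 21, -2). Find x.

Coplanarity requires A_1A_2 · (A_1A_3 × A_1A_4) = 0.
A_1A_2 = (-4/3, 6, -2), A_1A_3 = (4, 42, 6); the triple product is linear in x with coefficient 120 and constant term 240.
Setting it to zero: x = -2.

-2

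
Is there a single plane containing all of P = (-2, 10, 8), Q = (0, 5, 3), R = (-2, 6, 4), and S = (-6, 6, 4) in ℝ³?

The four points are coplanar iff the 3×3 determinant with rows PQ, PR, PS is zero.
Rows: (2, -5, -5), (0, -4, -4), (-4, -4, -4).
Expanding along the first row: (2)(0) − (-5)(-16) + (-5)(-16) = 0.
Zero determinant ⇒ coplanar.

Yes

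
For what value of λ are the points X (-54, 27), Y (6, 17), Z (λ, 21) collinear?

Collinearity: (Z − X) must be parallel to (Y − X) = (60, -10).
Cross-multiplying the components: (λ − (-54))·(-10) = (-6)·(60).
Solving gives λ = -18.

-18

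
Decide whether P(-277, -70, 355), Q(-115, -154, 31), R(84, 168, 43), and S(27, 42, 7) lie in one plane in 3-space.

A normal to the plane through P, Q, R is n = PQ × PR = (103320, -66420, 68880).
The plane has equation n·X = 482160. For S: n·S = 482160.
Equal, so S lies in the plane and all four are coplanar.

Yes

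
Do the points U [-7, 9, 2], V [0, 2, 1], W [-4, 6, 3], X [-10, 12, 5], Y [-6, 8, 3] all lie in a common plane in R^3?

Yes

The plane through U, V, W has normal n = UV × UW = (-10, -10, 0) and equation n·P = -20.
Checking the remaining points: n·X = -20, n·Y = -20.
All equal -20, so all 5 points lie in one plane.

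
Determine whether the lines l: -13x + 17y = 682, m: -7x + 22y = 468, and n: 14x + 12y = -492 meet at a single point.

Lines aᵢx + bᵢy = cᵢ with pairwise distinct directions are concurrent exactly when det[aᵢ bᵢ cᵢ] = 0.
Here the determinant is -788.
Nonzero, so no common point exists.

No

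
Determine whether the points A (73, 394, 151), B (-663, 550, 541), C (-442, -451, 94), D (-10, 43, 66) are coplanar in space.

No

The four points are coplanar iff the 3×3 determinant with rows AB, AC, AD is zero.
Rows: (-736, 156, 390), (-515, -845, -57), (-83, -351, -85).
Expanding along the first row: (-736)(51818) − (156)(39044) + (390)(110630) = -1083212.
Nonzero ⇒ not coplanar.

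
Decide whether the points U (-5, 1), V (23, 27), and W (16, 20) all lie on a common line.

No

UV = (28, 26), UW = (21, 19).
det[UV; UW] = (28)(19) − (26)(21) = -14.
The determinant is nonzero, so they are not collinear.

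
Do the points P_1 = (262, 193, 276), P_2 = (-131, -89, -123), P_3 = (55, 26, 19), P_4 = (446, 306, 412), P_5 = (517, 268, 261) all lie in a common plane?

The plane through P_1, P_2, P_3 has normal n = P_1P_2 × P_1P_3 = (5841, -18408, 7257) and equation n·P = -19470.
Checking the remaining points: n·P_4 = -37878, n·P_5 = -19470.
Since n·P_4 = -37878 ≠ -19470, P_4 is off the plane and the points are not all coplanar.

No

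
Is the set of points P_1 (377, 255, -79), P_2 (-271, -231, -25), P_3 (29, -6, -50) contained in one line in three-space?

Yes

P_1P_2 = (-648, -486, 54), P_1P_3 = (-348, -261, 29).
Each component of P_1P_3 is 29/54 times the corresponding component of P_1P_2, so P_1P_3 = 29/54·P_1P_2 and the points are collinear.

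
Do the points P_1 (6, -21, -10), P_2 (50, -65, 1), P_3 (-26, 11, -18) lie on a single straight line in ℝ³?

Yes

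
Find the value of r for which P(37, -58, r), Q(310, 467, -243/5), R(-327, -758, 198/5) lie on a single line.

-54/5

Direction QR = (-637, -1225, 441/5). From the x-coordinate of P, the parameter along the line is τ = (37 − 310)/(-637) = 3/7.
Then r = (-243/5) + 3/7·(441/5) = -54/5.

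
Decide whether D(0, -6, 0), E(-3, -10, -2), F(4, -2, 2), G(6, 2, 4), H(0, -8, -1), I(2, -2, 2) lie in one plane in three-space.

The plane through D, E, F has normal n = DE × DF = (0, -2, 4) and equation n·P = 12.
Checking the remaining points: n·G = 12, n·H = 12, n·I = 12.
All equal 12, so all 6 points lie in one plane.

Yes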